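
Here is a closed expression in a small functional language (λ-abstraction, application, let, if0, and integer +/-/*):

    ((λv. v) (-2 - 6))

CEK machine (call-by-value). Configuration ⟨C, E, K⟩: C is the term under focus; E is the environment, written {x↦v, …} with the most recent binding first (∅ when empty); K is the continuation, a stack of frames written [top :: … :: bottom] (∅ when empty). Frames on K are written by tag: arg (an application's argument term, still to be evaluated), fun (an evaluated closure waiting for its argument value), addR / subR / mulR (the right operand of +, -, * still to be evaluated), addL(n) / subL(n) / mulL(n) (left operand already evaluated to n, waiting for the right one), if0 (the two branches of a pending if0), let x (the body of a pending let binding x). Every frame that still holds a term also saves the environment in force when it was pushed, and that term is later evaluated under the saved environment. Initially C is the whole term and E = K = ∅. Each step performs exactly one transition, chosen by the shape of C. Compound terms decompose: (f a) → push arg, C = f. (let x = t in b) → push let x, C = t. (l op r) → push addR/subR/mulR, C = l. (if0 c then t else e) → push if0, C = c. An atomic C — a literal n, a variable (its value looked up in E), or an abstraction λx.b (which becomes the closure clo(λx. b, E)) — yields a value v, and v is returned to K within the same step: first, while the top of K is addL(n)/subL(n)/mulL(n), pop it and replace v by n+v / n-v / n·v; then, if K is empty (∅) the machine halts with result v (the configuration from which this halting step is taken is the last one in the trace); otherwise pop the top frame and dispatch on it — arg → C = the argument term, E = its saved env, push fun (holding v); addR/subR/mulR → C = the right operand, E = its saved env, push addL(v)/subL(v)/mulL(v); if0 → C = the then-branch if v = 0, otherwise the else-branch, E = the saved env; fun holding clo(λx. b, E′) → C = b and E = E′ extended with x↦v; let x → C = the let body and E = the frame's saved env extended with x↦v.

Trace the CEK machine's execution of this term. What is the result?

Answer: -8

Execution trace:
t=0: ⟨C=((λv. v) (-2 - 6)); E=∅; K=∅⟩
t=1: ⟨C=(λv. v); E=∅; K=[arg]⟩
t=2: ⟨C=(-2 - 6); E=∅; K=[fun]⟩
t=3: ⟨C=-2; E=∅; K=[subR :: fun]⟩
t=4: ⟨C=6; E=∅; K=[subL(-2) :: fun]⟩
t=5: ⟨C=v; E={v↦-8}; K=∅⟩
→ final value -8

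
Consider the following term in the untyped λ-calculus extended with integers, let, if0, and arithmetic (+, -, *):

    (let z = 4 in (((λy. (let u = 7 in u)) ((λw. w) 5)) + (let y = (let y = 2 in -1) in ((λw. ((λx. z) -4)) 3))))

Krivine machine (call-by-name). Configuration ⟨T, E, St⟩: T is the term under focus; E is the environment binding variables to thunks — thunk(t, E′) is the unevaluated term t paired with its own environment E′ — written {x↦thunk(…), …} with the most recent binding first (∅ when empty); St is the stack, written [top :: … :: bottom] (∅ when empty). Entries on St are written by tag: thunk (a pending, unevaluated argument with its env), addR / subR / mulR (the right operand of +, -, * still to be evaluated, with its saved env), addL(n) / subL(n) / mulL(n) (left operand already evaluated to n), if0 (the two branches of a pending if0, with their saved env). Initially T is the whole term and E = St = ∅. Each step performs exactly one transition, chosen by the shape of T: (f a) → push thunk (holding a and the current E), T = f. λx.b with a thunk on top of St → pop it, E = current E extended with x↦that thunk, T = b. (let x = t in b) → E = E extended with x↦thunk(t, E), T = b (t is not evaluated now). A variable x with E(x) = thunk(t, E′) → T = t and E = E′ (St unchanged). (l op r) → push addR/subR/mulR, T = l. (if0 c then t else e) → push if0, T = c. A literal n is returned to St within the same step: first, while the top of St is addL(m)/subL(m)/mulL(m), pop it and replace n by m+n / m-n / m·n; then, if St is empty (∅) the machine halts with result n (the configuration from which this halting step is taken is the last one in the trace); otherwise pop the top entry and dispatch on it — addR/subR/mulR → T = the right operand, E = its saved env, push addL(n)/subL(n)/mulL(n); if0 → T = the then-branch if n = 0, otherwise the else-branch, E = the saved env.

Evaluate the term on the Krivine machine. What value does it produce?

0. ⟨T=(let z = 4 in (((λy. (let u = 7 in u)) ((λw. w) 5)) + (let y = (let y = 2 in -1) in ((λw. ((λx. z) -4)) 3)))); E=∅; St=∅⟩
1. ⟨T=(((λy. (let u = 7 in u)) ((λw. w) 5)) + (let y = (let y = 2 in -1) in ((λw. ((λx. z) -4)) 3))); E={z↦thunk(4, ∅)}; St=∅⟩
2. ⟨T=((λy. (let u = 7 in u)) ((λw. w) 5)); E={z↦thunk(4, ∅)}; St=[addR]⟩
3. ⟨T=(λy. (let u = 7 in u)); E={z↦thunk(4, ∅)}; St=[thunk :: addR]⟩
4. ⟨T=(let u = 7 in u); E={y↦thunk(((λw. w) 5), {z↦thunk(4, ∅)}), z↦thunk(4, ∅)}; St=[addR]⟩
5. ⟨T=u; E={u↦thunk(7, {y↦thunk(((λw. w) 5), {z↦thunk(4, ∅)}), z↦thunk(4, ∅)}), y↦thunk(((λw. w) 5), {z↦thunk(4, ∅)}), z↦thunk(4, ∅)}; St=[addR]⟩
6. ⟨T=7; E={y↦thunk(((λw. w) 5), {z↦thunk(4, ∅)}), z↦thunk(4, ∅)}; St=[addR]⟩
7. ⟨T=(let y = (let y = 2 in -1) in ((λw. ((λx. z) -4)) 3)); E={z↦thunk(4, ∅)}; St=[addL(7)]⟩
8. ⟨T=((λw. ((λx. z) -4)) 3); E={y↦thunk((let y = 2 in -1), {z↦thunk(4, ∅)}), z↦thunk(4, ∅)}; St=[addL(7)]⟩
9. ⟨T=(λw. ((λx. z) -4)); E={y↦thunk((let y = 2 in -1), {z↦thunk(4, ∅)}), z↦thunk(4, ∅)}; St=[thunk :: addL(7)]⟩
10. ⟨T=((λx. z) -4); E={w↦thunk(3, {y↦thunk((let y = 2 in -1), {z↦thunk(4, ∅)}), z↦thunk(4, ∅)}), y↦thunk((let y = 2 in -1), {z↦thunk(4, ∅)}), z↦thunk(4, ∅)}; St=[addL(7)]⟩
11. ⟨T=(λx. z); E={w↦thunk(3, {y↦thunk((let y = 2 in -1), {z↦thunk(4, ∅)}), z↦thunk(4, ∅)}), y↦thunk((let y = 2 in -1), {z↦thunk(4, ∅)}), z↦thunk(4, ∅)}; St=[thunk :: addL(7)]⟩
12. ⟨T=z; E={x↦thunk(-4, {w↦thunk(3, {y↦thunk((let y = 2 in -1), {z↦thunk(4, ∅)}), z↦thunk(4, ∅)}), y↦thunk((let y = 2 in -1), {z↦thunk(4, ∅)}), z↦thunk(4, ∅)}), w↦thunk(3, {y↦thunk((let y = 2 in -1), {z↦thunk(4, ∅)}), z↦thunk(4, ∅)}), y↦thunk((let y = 2 in -1), {z↦thunk(4, ∅)}), z↦thunk(4, ∅)}; St=[addL(7)]⟩
13. ⟨T=4; E=∅; St=[addL(7)]⟩
→ final value 11

Answer: 11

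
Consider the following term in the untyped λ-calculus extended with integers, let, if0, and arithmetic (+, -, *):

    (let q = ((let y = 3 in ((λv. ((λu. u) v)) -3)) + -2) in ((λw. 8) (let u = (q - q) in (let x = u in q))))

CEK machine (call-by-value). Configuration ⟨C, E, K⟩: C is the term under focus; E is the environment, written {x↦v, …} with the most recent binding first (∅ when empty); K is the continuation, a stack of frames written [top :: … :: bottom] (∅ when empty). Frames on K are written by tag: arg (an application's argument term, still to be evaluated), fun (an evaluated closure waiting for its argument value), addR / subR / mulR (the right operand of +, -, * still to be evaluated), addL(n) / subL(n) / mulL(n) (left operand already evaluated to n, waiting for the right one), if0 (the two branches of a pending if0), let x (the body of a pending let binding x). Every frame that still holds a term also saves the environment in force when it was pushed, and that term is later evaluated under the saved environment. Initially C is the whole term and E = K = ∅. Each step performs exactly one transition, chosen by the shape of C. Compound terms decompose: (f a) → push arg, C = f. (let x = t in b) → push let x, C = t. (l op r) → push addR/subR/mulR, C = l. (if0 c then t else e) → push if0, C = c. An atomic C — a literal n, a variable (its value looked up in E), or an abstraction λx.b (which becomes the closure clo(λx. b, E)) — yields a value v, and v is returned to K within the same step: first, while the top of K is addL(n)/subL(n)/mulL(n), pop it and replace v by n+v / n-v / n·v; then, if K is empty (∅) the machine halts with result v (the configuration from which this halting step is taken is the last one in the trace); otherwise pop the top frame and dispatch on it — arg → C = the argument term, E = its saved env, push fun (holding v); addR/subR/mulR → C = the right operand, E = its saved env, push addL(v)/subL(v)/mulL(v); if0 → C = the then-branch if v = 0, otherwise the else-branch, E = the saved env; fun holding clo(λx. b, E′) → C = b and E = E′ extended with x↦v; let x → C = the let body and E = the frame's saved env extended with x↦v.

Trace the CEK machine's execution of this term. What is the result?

[0] [C=(let q = ((let y = 3 in ((λv. ((λu. u) v)) -3)) + -2) in ((λw. 8) (let u = (q - q) in (let x = u in q)))) | E=∅ | K=∅]
[1] [C=((let y = 3 in ((λv. ((λu. u) v)) -3)) + -2) | E=∅ | K=[let q]]
[2] [C=(let y = 3 in ((λv. ((λu. u) v)) -3)) | E=∅ | K=[addR :: let q]]
[3] [C=3 | E=∅ | K=[let y :: addR :: let q]]
[4] [C=((λv. ((λu. u) v)) -3) | E={y↦3} | K=[addR :: let q]]
[5] [C=(λv. ((λu. u) v)) | E={y↦3} | K=[arg :: addR :: let q]]
[6] [C=-3 | E={y↦3} | K=[fun :: addR :: let q]]
[7] [C=((λu. u) v) | E={v↦-3, y↦3} | K=[addR :: let q]]
[8] [C=(λu. u) | E={v↦-3, y↦3} | K=[arg :: addR :: let q]]
[9] [C=v | E={v↦-3, y↦3} | K=[fun :: addR :: let q]]
[10] [C=u | E={u↦-3, v↦-3, y↦3} | K=[addR :: let q]]
[11] [C=-2 | E=∅ | K=[addL(-3) :: let q]]
[12] [C=((λw. 8) (let u = (q - q) in (let x = u in q))) | E={q↦-5} | K=∅]
[13] [C=(λw. 8) | E={q↦-5} | K=[arg]]
[14] [C=(let u = (q - q) in (let x = u in q)) | E={q↦-5} | K=[fun]]
[15] [C=(q - q) | E={q↦-5} | K=[let u :: fun]]
[16] [C=q | E={q↦-5} | K=[subR :: let u :: fun]]
[17] [C=q | E={q↦-5} | K=[subL(-5) :: let u :: fun]]
[18] [C=(let x = u in q) | E={u↦0, q↦-5} | K=[fun]]
[19] [C=u | E={u↦0, q↦-5} | K=[let x :: fun]]
[20] [C=q | E={x↦0, u↦0, q↦-5} | K=[fun]]
[21] [C=8 | E={w↦-5, q↦-5} | K=∅]
→ final value 8

Answer: 8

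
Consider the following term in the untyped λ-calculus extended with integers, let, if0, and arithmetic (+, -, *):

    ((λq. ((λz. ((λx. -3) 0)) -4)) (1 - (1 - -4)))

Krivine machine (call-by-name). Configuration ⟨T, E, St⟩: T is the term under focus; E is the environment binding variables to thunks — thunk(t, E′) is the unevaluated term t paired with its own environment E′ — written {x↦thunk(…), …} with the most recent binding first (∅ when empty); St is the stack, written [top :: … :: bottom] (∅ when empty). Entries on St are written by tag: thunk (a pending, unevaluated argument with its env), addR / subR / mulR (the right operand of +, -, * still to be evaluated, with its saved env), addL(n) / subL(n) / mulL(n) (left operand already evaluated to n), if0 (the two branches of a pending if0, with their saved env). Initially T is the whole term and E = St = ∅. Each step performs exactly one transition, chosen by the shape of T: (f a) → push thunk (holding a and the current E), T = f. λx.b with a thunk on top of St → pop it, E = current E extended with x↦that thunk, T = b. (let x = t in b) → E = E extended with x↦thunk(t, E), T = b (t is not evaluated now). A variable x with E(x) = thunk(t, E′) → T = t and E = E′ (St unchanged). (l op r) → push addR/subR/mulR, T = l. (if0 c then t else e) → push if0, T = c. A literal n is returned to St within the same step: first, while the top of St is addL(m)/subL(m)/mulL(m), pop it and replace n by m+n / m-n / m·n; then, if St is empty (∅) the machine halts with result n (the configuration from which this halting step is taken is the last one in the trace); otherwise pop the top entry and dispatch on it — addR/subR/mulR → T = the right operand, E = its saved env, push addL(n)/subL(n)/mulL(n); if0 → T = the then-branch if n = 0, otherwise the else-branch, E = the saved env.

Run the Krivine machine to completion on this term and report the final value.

0. [T=((λq. ((λz. ((λx. -3) 0)) -4)) (1 - (1 - -4))) | E=∅ | St=∅]
1. [T=(λq. ((λz. ((λx. -3) 0)) -4)) | E=∅ | St=[thunk]]
2. [T=((λz. ((λx. -3) 0)) -4) | E={q↦thunk((1 - (1 - -4)), ∅)} | St=∅]
3. [T=(λz. ((λx. -3) 0)) | E={q↦thunk((1 - (1 - -4)), ∅)} | St=[thunk]]
4. [T=((λx. -3) 0) | E={z↦thunk(-4, {q↦thunk((1 - (1 - -4)), ∅)}), q↦thunk((1 - (1 - -4)), ∅)} | St=∅]
5. [T=(λx. -3) | E={z↦thunk(-4, {q↦thunk((1 - (1 - -4)), ∅)}), q↦thunk((1 - (1 - -4)), ∅)} | St=[thunk]]
6. [T=-3 | E={x↦thunk(0, {z↦thunk(-4, {q↦thunk((1 - (1 - -4)), ∅)}), q↦thunk((1 - (1 - -4)), ∅)}), z↦thunk(-4, {q↦thunk((1 - (1 - -4)), ∅)}), q↦thunk((1 - (1 - -4)), ∅)} | St=∅]
→ final value -3

Answer: -3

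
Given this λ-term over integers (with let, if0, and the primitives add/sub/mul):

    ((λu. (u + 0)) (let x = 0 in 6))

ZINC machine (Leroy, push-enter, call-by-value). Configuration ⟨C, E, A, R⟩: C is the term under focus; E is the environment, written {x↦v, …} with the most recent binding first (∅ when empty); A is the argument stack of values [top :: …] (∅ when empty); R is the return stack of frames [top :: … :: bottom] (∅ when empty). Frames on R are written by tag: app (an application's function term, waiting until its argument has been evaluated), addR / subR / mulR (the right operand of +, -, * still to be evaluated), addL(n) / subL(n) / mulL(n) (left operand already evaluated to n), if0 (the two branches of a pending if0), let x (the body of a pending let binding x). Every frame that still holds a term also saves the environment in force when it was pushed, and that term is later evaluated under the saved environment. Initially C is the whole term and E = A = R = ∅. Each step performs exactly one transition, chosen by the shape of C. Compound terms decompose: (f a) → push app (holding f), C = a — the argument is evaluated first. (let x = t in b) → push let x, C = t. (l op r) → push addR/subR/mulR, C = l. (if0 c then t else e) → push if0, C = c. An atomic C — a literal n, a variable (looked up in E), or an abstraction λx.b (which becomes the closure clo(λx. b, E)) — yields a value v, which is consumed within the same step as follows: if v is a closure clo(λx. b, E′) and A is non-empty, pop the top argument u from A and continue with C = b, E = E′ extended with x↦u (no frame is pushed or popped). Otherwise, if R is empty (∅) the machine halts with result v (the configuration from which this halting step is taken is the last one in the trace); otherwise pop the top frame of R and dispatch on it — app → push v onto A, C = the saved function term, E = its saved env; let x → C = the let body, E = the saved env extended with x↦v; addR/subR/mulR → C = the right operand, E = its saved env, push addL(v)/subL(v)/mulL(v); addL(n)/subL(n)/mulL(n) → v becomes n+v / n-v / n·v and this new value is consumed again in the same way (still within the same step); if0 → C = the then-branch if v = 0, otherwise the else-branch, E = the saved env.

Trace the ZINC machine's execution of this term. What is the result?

Answer: 6

Machine steps:
[0] ⟨C=((λu. (u + 0)) (let x = 0 in 6)); E=∅; A=∅; R=∅⟩
[1] ⟨C=(let x = 0 in 6); E=∅; A=∅; R=[app]⟩
[2] ⟨C=0; E=∅; A=∅; R=[let x :: app]⟩
[3] ⟨C=6; E={x↦0}; A=∅; R=[app]⟩
[4] ⟨C=(λu. (u + 0)); E=∅; A=[6]; R=∅⟩
[5] ⟨C=(u + 0); E={u↦6}; A=∅; R=∅⟩
[6] ⟨C=u; E={u↦6}; A=∅; R=[addR]⟩
[7] ⟨C=0; E={u↦6}; A=∅; R=[addL(6)]⟩
→ final value 6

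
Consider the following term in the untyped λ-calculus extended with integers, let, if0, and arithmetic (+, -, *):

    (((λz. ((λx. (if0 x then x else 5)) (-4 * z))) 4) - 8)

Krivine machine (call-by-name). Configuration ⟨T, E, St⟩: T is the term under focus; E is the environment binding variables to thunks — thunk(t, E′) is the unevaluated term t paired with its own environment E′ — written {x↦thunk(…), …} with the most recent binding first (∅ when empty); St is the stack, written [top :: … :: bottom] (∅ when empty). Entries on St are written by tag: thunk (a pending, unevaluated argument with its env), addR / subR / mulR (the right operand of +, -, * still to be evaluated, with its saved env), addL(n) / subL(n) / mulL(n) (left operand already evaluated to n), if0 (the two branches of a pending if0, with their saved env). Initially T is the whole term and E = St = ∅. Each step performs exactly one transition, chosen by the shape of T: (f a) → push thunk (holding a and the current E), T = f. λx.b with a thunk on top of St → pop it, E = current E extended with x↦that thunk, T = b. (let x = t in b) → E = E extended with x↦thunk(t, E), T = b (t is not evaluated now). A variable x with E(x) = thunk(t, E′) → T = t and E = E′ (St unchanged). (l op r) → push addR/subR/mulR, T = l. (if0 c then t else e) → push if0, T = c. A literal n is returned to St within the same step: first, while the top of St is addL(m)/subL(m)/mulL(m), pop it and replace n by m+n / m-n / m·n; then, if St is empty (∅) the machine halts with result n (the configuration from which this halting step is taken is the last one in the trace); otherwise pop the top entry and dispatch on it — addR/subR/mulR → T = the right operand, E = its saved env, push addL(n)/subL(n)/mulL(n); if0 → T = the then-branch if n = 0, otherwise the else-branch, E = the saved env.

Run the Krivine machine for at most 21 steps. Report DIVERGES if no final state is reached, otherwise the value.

Answer: -3

Machine steps:
[0] [T=(((λz. ((λx. (if0 x then x else 5)) (-4 * z))) 4) - 8) | E=∅ | St=∅]
[1] [T=((λz. ((λx. (if0 x then x else 5)) (-4 * z))) 4) | E=∅ | St=[subR]]
[2] [T=(λz. ((λx. (if0 x then x else 5)) (-4 * z))) | E=∅ | St=[thunk :: subR]]
[3] [T=((λx. (if0 x then x else 5)) (-4 * z)) | E={z↦thunk(4, ∅)} | St=[subR]]
[4] [T=(λx. (if0 x then x else 5)) | E={z↦thunk(4, ∅)} | St=[thunk :: subR]]
[5] [T=(if0 x then x else 5) | E={x↦thunk((-4 * z), {z↦thunk(4, ∅)}), z↦thunk(4, ∅)} | St=[subR]]
[6] [T=x | E={x↦thunk((-4 * z), {z↦thunk(4, ∅)}), z↦thunk(4, ∅)} | St=[if0 :: subR]]
[7] [T=(-4 * z) | E={z↦thunk(4, ∅)} | St=[if0 :: subR]]
[8] [T=-4 | E={z↦thunk(4, ∅)} | St=[mulR :: if0 :: subR]]
[9] [T=z | E={z↦thunk(4, ∅)} | St=[mulL(-4) :: if0 :: subR]]
[10] [T=4 | E=∅ | St=[mulL(-4) :: if0 :: subR]]
[11] [T=5 | E={x↦thunk((-4 * z), {z↦thunk(4, ∅)}), z↦thunk(4, ∅)} | St=[subR]]
[12] [T=8 | E=∅ | St=[subL(5)]]
→ final value -3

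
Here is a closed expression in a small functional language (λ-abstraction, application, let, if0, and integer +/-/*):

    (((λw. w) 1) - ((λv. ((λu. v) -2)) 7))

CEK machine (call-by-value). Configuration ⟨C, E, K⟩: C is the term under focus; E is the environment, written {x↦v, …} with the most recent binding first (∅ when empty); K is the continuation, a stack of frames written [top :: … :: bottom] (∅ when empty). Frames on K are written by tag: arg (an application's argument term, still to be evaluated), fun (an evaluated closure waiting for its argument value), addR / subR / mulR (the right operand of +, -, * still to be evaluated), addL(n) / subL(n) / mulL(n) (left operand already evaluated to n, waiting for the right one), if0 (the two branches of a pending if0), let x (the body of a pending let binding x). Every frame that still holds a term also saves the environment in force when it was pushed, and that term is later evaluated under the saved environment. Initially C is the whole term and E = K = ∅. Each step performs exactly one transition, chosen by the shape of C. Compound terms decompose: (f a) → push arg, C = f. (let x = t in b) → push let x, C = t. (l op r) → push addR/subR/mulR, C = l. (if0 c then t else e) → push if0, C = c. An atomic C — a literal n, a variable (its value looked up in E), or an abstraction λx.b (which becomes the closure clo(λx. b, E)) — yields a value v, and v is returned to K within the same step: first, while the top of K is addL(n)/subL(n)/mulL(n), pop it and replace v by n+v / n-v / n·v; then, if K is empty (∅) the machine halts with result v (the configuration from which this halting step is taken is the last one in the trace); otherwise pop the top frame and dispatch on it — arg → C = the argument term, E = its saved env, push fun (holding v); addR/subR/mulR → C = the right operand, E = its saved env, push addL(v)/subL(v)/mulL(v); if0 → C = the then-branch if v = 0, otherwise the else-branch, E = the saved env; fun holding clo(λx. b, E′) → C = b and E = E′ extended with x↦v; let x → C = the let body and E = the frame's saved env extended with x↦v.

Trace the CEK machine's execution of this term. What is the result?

t=0: [C=(((λw. w) 1) - ((λv. ((λu. v) -2)) 7)) | E=∅ | K=∅]
t=1: [C=((λw. w) 1) | E=∅ | K=[subR]]
t=2: [C=(λw. w) | E=∅ | K=[arg :: subR]]
t=3: [C=1 | E=∅ | K=[fun :: subR]]
t=4: [C=w | E={w↦1} | K=[subR]]
t=5: [C=((λv. ((λu. v) -2)) 7) | E=∅ | K=[subL(1)]]
t=6: [C=(λv. ((λu. v) -2)) | E=∅ | K=[arg :: subL(1)]]
t=7: [C=7 | E=∅ | K=[fun :: subL(1)]]
t=8: [C=((λu. v) -2) | E={v↦7} | K=[subL(1)]]
t=9: [C=(λu. v) | E={v↦7} | K=[arg :: subL(1)]]
t=10: [C=-2 | E={v↦7} | K=[fun :: subL(1)]]
t=11: [C=v | E={u↦-2, v↦7} | K=[subL(1)]]
→ final value -6

Answer: -6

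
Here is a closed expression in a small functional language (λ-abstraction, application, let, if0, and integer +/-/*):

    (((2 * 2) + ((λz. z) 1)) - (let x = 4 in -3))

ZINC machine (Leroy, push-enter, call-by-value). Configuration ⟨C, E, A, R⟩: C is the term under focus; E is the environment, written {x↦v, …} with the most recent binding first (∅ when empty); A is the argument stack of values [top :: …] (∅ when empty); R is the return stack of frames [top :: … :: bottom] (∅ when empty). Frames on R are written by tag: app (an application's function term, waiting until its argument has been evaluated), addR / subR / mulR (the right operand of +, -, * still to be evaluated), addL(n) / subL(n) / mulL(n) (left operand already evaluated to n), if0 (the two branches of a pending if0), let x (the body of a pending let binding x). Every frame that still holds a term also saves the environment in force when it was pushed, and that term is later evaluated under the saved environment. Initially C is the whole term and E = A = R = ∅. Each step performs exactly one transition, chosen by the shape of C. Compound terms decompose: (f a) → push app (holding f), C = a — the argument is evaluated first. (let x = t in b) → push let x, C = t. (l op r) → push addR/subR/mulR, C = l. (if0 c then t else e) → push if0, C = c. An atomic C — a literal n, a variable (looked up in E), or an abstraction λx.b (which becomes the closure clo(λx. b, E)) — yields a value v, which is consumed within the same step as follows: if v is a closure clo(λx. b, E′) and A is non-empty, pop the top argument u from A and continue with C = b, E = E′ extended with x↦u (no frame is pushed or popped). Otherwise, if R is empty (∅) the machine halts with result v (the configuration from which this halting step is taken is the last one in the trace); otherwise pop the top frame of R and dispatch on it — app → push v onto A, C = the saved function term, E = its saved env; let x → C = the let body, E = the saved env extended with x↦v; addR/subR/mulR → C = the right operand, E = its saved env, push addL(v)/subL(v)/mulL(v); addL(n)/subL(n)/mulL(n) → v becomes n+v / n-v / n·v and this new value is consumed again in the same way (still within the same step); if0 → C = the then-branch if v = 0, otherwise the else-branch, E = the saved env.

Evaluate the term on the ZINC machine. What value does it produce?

0. [C=(((2 * 2) + ((λz. z) 1)) - (let x = 4 in -3)) | E=∅ | A=∅ | R=∅]
1. [C=((2 * 2) + ((λz. z) 1)) | E=∅ | A=∅ | R=[subR]]
2. [C=(2 * 2) | E=∅ | A=∅ | R=[addR :: subR]]
3. [C=2 | E=∅ | A=∅ | R=[mulR :: addR :: subR]]
4. [C=2 | E=∅ | A=∅ | R=[mulL(2) :: addR :: subR]]
5. [C=((λz. z) 1) | E=∅ | A=∅ | R=[addL(4) :: subR]]
6. [C=1 | E=∅ | A=∅ | R=[app :: addL(4) :: subR]]
7. [C=(λz. z) | E=∅ | A=[1] | R=[addL(4) :: subR]]
8. [C=z | E={z↦1} | A=∅ | R=[addL(4) :: subR]]
9. [C=(let x = 4 in -3) | E=∅ | A=∅ | R=[subL(5)]]
10. [C=4 | E=∅ | A=∅ | R=[let x :: subL(5)]]
11. [C=-3 | E={x↦4} | A=∅ | R=[subL(5)]]
→ final value 8

Answer: 8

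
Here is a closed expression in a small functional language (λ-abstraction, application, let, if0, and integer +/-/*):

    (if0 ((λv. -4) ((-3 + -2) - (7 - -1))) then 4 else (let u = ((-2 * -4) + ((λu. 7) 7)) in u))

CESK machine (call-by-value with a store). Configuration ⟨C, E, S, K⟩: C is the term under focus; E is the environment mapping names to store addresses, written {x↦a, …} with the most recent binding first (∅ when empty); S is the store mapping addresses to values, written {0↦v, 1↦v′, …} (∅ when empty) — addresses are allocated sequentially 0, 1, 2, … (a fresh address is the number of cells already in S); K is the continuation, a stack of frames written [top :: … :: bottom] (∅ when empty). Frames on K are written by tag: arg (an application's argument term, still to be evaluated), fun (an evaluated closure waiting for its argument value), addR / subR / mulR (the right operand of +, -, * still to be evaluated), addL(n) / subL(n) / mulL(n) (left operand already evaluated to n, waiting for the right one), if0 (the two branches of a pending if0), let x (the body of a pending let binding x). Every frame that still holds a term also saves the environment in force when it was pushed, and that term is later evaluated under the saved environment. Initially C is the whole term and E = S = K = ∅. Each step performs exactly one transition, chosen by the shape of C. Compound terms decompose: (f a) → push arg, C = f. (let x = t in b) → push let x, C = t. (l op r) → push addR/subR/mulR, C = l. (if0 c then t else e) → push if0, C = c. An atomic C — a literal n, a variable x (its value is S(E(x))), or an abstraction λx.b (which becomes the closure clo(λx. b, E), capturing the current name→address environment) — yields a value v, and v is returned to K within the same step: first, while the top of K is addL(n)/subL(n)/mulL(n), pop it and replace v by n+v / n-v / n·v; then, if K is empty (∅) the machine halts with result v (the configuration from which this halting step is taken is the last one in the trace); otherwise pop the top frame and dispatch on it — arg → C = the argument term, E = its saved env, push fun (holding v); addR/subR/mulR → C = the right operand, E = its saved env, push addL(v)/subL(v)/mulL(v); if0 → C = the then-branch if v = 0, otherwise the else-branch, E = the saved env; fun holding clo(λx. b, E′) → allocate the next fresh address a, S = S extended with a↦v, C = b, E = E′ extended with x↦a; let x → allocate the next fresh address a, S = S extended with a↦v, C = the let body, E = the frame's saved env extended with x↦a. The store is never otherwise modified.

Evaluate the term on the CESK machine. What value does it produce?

Answer: 15

Execution trace:
t=0: ⟨C=(if0 ((λv. -4) ((-3 + -2) - (7 - -1))) then 4 else (let u = ((-2 * -4) + ((λu. 7) 7)) in u)); E=∅; S=∅; K=∅⟩
t=1: ⟨C=((λv. -4) ((-3 + -2) - (7 - -1))); E=∅; S=∅; K=[if0]⟩
t=2: ⟨C=(λv. -4); E=∅; S=∅; K=[arg :: if0]⟩
t=3: ⟨C=((-3 + -2) - (7 - -1)); E=∅; S=∅; K=[fun :: if0]⟩
t=4: ⟨C=(-3 + -2); E=∅; S=∅; K=[subR :: fun :: if0]⟩
t=5: ⟨C=-3; E=∅; S=∅; K=[addR :: subR :: fun :: if0]⟩
t=6: ⟨C=-2; E=∅; S=∅; K=[addL(-3) :: subR :: fun :: if0]⟩
t=7: ⟨C=(7 - -1); E=∅; S=∅; K=[subL(-5) :: fun :: if0]⟩
t=8: ⟨C=7; E=∅; S=∅; K=[subR :: subL(-5) :: fun :: if0]⟩
t=9: ⟨C=-1; E=∅; S=∅; K=[subL(7) :: subL(-5) :: fun :: if0]⟩
t=10: ⟨C=-4; E={v↦0}; S={0↦-13}; K=[if0]⟩
t=11: ⟨C=(let u = ((-2 * -4) + ((λu. 7) 7)) in u); E=∅; S={0↦-13}; K=∅⟩
t=12: ⟨C=((-2 * -4) + ((λu. 7) 7)); E=∅; S={0↦-13}; K=[let u]⟩
t=13: ⟨C=(-2 * -4); E=∅; S={0↦-13}; K=[addR :: let u]⟩
t=14: ⟨C=-2; E=∅; S={0↦-13}; K=[mulR :: addR :: let u]⟩
t=15: ⟨C=-4; E=∅; S={0↦-13}; K=[mulL(-2) :: addR :: let u]⟩
t=16: ⟨C=((λu. 7) 7); E=∅; S={0↦-13}; K=[addL(8) :: let u]⟩
t=17: ⟨C=(λu. 7); E=∅; S={0↦-13}; K=[arg :: addL(8) :: let u]⟩
t=18: ⟨C=7; E=∅; S={0↦-13}; K=[fun :: addL(8) :: let u]⟩
t=19: ⟨C=7; E={u↦1}; S={0↦-13, 1↦7}; K=[addL(8) :: let u]⟩
t=20: ⟨C=u; E={u↦2}; S={0↦-13, 1↦7, 2↦15}; K=∅⟩
→ final value 15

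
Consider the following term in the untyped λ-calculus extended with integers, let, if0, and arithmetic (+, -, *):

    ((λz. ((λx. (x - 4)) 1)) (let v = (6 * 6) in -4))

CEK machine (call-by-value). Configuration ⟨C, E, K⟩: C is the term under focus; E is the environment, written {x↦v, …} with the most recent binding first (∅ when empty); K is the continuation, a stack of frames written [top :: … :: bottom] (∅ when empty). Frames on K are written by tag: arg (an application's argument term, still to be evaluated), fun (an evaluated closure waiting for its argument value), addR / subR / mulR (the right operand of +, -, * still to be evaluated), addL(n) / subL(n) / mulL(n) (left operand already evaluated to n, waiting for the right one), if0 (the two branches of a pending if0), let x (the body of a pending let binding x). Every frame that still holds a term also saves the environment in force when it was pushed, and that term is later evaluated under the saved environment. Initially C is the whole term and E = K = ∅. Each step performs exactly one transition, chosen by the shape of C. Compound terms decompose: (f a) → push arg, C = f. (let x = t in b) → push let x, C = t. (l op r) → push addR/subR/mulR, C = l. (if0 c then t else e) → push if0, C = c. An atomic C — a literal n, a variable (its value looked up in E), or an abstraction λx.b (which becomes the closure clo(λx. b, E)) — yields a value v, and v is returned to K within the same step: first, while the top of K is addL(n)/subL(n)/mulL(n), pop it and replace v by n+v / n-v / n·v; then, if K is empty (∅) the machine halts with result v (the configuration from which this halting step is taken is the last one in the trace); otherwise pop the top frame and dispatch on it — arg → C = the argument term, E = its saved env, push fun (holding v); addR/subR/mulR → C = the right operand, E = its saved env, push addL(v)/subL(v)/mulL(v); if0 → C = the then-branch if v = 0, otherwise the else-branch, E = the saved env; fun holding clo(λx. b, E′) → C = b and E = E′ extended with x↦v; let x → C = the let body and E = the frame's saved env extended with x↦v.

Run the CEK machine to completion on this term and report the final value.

step 0: [C=((λz. ((λx. (x - 4)) 1)) (let v = (6 * 6) in -4)) | E=∅ | K=∅]
step 1: [C=(λz. ((λx. (x - 4)) 1)) | E=∅ | K=[arg]]
step 2: [C=(let v = (6 * 6) in -4) | E=∅ | K=[fun]]
step 3: [C=(6 * 6) | E=∅ | K=[let v :: fun]]
step 4: [C=6 | E=∅ | K=[mulR :: let v :: fun]]
step 5: [C=6 | E=∅ | K=[mulL(6) :: let v :: fun]]
step 6: [C=-4 | E={v↦36} | K=[fun]]
step 7: [C=((λx. (x - 4)) 1) | E={z↦-4} | K=∅]
step 8: [C=(λx. (x - 4)) | E={z↦-4} | K=[arg]]
step 9: [C=1 | E={z↦-4} | K=[fun]]
step 10: [C=(x - 4) | E={x↦1, z↦-4} | K=∅]
step 11: [C=x | E={x↦1, z↦-4} | K=[subR]]
step 12: [C=4 | E={x↦1, z↦-4} | K=[subL(1)]]
→ final value -3

Answer: -3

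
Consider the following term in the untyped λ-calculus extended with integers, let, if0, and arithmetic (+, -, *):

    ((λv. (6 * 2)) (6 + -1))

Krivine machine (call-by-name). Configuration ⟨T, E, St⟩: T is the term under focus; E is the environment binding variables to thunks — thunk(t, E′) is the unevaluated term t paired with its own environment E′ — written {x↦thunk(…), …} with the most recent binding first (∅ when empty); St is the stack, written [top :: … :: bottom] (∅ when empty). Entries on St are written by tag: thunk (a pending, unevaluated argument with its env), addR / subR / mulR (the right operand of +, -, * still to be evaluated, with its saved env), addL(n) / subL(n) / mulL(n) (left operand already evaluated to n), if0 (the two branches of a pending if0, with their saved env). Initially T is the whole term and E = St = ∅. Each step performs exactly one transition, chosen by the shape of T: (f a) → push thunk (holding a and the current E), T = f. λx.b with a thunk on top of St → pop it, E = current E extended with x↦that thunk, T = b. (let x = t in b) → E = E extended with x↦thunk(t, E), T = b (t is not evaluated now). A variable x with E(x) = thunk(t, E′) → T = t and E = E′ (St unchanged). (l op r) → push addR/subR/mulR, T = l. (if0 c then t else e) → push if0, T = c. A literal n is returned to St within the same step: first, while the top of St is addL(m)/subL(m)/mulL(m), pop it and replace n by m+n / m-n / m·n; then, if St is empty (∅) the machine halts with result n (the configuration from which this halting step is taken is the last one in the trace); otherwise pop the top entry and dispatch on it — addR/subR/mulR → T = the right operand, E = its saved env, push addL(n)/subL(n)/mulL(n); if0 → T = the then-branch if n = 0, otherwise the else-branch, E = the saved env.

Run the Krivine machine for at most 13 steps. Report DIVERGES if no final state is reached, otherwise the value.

[0] [T=((λv. (6 * 2)) (6 + -1)) | E=∅ | St=∅]
[1] [T=(λv. (6 * 2)) | E=∅ | St=[thunk]]
[2] [T=(6 * 2) | E={v↦thunk((6 + -1), ∅)} | St=∅]
[3] [T=6 | E={v↦thunk((6 + -1), ∅)} | St=[mulR]]
[4] [T=2 | E={v↦thunk((6 + -1), ∅)} | St=[mulL(6)]]
→ final value 12

Answer: 12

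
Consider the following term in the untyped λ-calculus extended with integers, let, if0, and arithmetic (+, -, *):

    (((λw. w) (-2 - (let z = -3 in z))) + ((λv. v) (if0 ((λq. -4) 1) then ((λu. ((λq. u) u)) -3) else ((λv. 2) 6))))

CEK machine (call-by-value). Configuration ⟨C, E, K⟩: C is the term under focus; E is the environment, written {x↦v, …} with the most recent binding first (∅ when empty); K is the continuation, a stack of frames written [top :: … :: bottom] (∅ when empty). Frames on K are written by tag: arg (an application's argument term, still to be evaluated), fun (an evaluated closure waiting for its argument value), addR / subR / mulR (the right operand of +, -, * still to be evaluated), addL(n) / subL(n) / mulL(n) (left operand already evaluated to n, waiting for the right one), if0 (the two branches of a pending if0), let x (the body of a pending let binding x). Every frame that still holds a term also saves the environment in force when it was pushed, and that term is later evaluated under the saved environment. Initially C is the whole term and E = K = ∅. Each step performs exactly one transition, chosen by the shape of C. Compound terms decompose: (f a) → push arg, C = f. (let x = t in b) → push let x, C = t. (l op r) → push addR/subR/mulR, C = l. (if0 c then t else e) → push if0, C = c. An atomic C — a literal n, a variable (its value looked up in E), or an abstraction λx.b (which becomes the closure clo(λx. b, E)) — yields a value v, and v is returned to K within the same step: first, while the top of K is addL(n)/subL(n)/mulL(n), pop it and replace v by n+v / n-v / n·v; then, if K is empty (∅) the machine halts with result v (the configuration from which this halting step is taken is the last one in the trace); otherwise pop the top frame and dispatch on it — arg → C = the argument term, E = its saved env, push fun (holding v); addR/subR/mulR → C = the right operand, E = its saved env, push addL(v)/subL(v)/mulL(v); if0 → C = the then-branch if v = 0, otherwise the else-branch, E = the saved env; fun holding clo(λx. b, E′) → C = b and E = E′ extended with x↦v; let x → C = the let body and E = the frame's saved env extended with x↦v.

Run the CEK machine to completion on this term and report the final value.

0. [C=(((λw. w) (-2 - (let z = -3 in z))) + ((λv. v) (if0 ((λq. -4) 1) then ((λu. ((λq. u) u)) -3) else ((λv. 2) 6)))) | E=∅ | K=∅]
1. [C=((λw. w) (-2 - (let z = -3 in z))) | E=∅ | K=[addR]]
2. [C=(λw. w) | E=∅ | K=[arg :: addR]]
3. [C=(-2 - (let z = -3 in z)) | E=∅ | K=[fun :: addR]]
4. [C=-2 | E=∅ | K=[subR :: fun :: addR]]
5. [C=(let z = -3 in z) | E=∅ | K=[subL(-2) :: fun :: addR]]
6. [C=-3 | E=∅ | K=[let z :: subL(-2) :: fun :: addR]]
7. [C=z | E={z↦-3} | K=[subL(-2) :: fun :: addR]]
8. [C=w | E={w↦1} | K=[addR]]
9. [C=((λv. v) (if0 ((λq. -4) 1) then ((λu. ((λq. u) u)) -3) else ((λv. 2) 6))) | E=∅ | K=[addL(1)]]
10. [C=(λv. v) | E=∅ | K=[arg :: addL(1)]]
11. [C=(if0 ((λq. -4) 1) then ((λu. ((λq. u) u)) -3) else ((λv. 2) 6)) | E=∅ | K=[fun :: addL(1)]]
12. [C=((λq. -4) 1) | E=∅ | K=[if0 :: fun :: addL(1)]]
13. [C=(λq. -4) | E=∅ | K=[arg :: if0 :: fun :: addL(1)]]
14. [C=1 | E=∅ | K=[fun :: if0 :: fun :: addL(1)]]
15. [C=-4 | E={q↦1} | K=[if0 :: fun :: addL(1)]]
16. [C=((λv. 2) 6) | E=∅ | K=[fun :: addL(1)]]
17. [C=(λv. 2) | E=∅ | K=[arg :: fun :: addL(1)]]
18. [C=6 | E=∅ | K=[fun :: fun :: addL(1)]]
19. [C=2 | E={v↦6} | K=[fun :: addL(1)]]
20. [C=v | E={v↦2} | K=[addL(1)]]
→ final value 3

Answer: 3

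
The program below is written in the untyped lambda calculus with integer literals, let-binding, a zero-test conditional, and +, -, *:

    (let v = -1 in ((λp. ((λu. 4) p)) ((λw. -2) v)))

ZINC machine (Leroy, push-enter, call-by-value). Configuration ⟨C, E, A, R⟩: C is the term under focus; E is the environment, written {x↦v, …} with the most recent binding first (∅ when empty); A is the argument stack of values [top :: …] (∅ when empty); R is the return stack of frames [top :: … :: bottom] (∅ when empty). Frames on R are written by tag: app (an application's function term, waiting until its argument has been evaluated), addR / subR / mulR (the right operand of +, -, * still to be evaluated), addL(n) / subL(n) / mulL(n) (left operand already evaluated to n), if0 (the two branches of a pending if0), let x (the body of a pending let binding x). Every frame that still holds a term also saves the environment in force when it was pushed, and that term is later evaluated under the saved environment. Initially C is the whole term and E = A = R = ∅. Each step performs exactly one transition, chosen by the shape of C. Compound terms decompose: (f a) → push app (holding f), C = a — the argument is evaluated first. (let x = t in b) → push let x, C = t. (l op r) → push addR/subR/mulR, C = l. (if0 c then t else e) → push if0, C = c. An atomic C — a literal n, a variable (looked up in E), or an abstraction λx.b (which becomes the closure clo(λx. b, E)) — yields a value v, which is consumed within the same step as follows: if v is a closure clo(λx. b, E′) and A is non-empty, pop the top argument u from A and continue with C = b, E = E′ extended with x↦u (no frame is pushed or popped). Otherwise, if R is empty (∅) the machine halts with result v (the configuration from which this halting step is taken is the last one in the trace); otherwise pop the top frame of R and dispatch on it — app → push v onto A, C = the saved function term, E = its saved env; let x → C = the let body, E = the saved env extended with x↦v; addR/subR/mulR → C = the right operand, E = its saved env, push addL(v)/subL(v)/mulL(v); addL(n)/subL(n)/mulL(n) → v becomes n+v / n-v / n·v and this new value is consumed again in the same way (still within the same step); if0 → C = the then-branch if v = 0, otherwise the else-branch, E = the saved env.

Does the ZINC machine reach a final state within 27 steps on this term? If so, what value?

Answer: 4

Derivation:
0. [C=(let v = -1 in ((λp. ((λu. 4) p)) ((λw. -2) v))) | E=∅ | A=∅ | R=∅]
1. [C=-1 | E=∅ | A=∅ | R=[let v]]
2. [C=((λp. ((λu. 4) p)) ((λw. -2) v)) | E={v↦-1} | A=∅ | R=∅]
3. [C=((λw. -2) v) | E={v↦-1} | A=∅ | R=[app]]
4. [C=v | E={v↦-1} | A=∅ | R=[app :: app]]
5. [C=(λw. -2) | E={v↦-1} | A=[-1] | R=[app]]
6. [C=-2 | E={w↦-1, v↦-1} | A=∅ | R=[app]]
7. [C=(λp. ((λu. 4) p)) | E={v↦-1} | A=[-2] | R=∅]
8. [C=((λu. 4) p) | E={p↦-2, v↦-1} | A=∅ | R=∅]
9. [C=p | E={p↦-2, v↦-1} | A=∅ | R=[app]]
10. [C=(λu. 4) | E={p↦-2, v↦-1} | A=[-2] | R=∅]
11. [C=4 | E={u↦-2, p↦-2, v↦-1} | A=∅ | R=∅]
→ final value 4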